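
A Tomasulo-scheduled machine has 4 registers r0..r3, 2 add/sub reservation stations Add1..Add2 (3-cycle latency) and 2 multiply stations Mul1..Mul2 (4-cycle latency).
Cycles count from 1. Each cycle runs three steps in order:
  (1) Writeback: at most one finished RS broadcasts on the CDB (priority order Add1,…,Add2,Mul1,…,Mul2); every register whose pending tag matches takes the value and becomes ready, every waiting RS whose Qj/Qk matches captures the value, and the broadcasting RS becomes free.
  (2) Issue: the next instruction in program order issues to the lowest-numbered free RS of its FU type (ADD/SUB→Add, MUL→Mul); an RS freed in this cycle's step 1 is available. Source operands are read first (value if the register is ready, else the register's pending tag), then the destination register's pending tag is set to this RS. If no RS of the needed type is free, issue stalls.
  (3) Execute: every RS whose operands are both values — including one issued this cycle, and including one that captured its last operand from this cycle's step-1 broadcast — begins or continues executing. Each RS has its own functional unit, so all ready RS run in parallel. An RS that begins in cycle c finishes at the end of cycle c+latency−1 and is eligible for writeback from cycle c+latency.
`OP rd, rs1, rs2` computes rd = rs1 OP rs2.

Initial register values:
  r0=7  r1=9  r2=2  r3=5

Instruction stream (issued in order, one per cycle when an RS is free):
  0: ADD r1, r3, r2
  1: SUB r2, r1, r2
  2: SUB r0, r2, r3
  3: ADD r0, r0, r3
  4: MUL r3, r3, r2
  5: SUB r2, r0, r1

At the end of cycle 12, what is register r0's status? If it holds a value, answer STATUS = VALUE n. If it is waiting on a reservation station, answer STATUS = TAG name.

STATUS = TAG Add2

cycle 1: issue ADD r1<-Add1 // r0:7,r1:Add1,r2:2,r3:5
cycle 2: issue SUB r2<-Add2 // r0:7,r1:Add1,r2:Add2,r3:5
cycle 3: stall // r0:7,r1:Add1,r2:Add2,r3:5
cycle 4: CDB Add1=7; issue SUB r0<-Add1 // r0:Add1,r1:7,r2:Add2,r3:5
cycle 5: stall // r0:Add1,r1:7,r2:Add2,r3:5
cycle 6: stall // r0:Add1,r1:7,r2:Add2,r3:5
cycle 7: CDB Add2=5; issue ADD r0<-Add2 // r0:Add2,r1:7,r2:5,r3:5
cycle 8: issue MUL r3<-Mul1 // r0:Add2,r1:7,r2:5,r3:Mul1
cycle 9: stall // r0:Add2,r1:7,r2:5,r3:Mul1
cycle 10: CDB Add1=0; issue SUB r2<-Add1 // r0:Add2,r1:7,r2:Add1,r3:Mul1
cycle 11: - // r0:Add2,r1:7,r2:Add1,r3:Mul1
cycle 12: CDB Mul1=25 // r0:Add2,r1:7,r2:Add1,r3:25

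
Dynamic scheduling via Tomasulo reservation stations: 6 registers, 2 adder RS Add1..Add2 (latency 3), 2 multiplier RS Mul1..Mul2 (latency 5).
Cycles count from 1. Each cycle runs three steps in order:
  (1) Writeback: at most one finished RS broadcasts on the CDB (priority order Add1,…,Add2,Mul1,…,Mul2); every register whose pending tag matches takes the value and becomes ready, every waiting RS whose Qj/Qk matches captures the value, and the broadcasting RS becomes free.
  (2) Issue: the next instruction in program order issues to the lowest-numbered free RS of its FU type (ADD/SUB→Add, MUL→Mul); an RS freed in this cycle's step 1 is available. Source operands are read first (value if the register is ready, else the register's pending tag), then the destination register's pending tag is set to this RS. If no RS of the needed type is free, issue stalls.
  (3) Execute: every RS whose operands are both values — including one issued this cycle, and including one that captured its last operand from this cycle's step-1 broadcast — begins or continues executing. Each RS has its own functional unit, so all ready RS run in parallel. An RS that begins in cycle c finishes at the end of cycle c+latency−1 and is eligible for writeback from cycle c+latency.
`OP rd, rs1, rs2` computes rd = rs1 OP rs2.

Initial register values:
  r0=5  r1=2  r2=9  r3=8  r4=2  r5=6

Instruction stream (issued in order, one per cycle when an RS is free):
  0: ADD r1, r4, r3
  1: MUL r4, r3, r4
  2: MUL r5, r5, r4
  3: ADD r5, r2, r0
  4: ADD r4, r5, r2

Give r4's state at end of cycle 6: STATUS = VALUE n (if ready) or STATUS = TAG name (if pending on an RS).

c1: issue ADD r1<-Add1 | r0:5,r1:Add1,r2:9,r3:8,r4:2,r5:6
c2: issue MUL r4<-Mul1 | r0:5,r1:Add1,r2:9,r3:8,r4:Mul1,r5:6
c3: issue MUL r5<-Mul2 | r0:5,r1:Add1,r2:9,r3:8,r4:Mul1,r5:Mul2
c4: CDB Add1=10; issue ADD r5<-Add1 | r0:5,r1:10,r2:9,r3:8,r4:Mul1,r5:Add1
c5: issue ADD r4<-Add2 | r0:5,r1:10,r2:9,r3:8,r4:Add2,r5:Add1
c6: - | r0:5,r1:10,r2:9,r3:8,r4:Add2,r5:Add1

STATUS = TAG Add2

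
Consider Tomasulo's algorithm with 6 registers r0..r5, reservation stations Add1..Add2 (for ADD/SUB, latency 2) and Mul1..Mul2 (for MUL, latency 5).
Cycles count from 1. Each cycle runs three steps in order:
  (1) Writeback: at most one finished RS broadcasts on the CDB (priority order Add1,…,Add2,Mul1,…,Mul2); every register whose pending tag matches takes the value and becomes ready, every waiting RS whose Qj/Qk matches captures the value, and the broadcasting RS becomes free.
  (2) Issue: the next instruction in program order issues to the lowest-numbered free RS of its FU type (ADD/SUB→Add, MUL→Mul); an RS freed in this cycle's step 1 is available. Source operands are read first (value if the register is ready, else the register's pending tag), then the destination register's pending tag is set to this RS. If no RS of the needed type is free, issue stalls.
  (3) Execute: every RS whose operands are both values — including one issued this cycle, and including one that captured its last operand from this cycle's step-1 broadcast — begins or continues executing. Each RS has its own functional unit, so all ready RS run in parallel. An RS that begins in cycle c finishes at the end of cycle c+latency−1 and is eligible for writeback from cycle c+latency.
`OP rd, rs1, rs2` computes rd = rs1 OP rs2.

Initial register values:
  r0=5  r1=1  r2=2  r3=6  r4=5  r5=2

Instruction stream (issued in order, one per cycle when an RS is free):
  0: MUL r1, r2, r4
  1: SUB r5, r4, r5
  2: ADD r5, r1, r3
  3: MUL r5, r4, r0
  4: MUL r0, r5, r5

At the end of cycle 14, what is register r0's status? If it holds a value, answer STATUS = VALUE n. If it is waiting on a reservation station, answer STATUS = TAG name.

STATUS = VALUE 625

c1: issue MUL r1<-Mul1 | r0:5,r1:Mul1,r2:2,r3:6,r4:5,r5:2
c2: issue SUB r5<-Add1 | r0:5,r1:Mul1,r2:2,r3:6,r4:5,r5:Add1
c3: issue ADD r5<-Add2 | r0:5,r1:Mul1,r2:2,r3:6,r4:5,r5:Add2
c4: CDB Add1=3; issue MUL r5<-Mul2 | r0:5,r1:Mul1,r2:2,r3:6,r4:5,r5:Mul2
c5: stall | r0:5,r1:Mul1,r2:2,r3:6,r4:5,r5:Mul2
c6: CDB Mul1=10; issue MUL r0<-Mul1 | r0:Mul1,r1:10,r2:2,r3:6,r4:5,r5:Mul2
c7: - | r0:Mul1,r1:10,r2:2,r3:6,r4:5,r5:Mul2
c8: CDB Add2=16 | r0:Mul1,r1:10,r2:2,r3:6,r4:5,r5:Mul2
c9: CDB Mul2=25 | r0:Mul1,r1:10,r2:2,r3:6,r4:5,r5:25
c10: - | r0:Mul1,r1:10,r2:2,r3:6,r4:5,r5:25
c11: - | r0:Mul1,r1:10,r2:2,r3:6,r4:5,r5:25
c12: - | r0:Mul1,r1:10,r2:2,r3:6,r4:5,r5:25
c13: - | r0:Mul1,r1:10,r2:2,r3:6,r4:5,r5:25
c14: CDB Mul1=625 | r0:625,r1:10,r2:2,r3:6,r4:5,r5:25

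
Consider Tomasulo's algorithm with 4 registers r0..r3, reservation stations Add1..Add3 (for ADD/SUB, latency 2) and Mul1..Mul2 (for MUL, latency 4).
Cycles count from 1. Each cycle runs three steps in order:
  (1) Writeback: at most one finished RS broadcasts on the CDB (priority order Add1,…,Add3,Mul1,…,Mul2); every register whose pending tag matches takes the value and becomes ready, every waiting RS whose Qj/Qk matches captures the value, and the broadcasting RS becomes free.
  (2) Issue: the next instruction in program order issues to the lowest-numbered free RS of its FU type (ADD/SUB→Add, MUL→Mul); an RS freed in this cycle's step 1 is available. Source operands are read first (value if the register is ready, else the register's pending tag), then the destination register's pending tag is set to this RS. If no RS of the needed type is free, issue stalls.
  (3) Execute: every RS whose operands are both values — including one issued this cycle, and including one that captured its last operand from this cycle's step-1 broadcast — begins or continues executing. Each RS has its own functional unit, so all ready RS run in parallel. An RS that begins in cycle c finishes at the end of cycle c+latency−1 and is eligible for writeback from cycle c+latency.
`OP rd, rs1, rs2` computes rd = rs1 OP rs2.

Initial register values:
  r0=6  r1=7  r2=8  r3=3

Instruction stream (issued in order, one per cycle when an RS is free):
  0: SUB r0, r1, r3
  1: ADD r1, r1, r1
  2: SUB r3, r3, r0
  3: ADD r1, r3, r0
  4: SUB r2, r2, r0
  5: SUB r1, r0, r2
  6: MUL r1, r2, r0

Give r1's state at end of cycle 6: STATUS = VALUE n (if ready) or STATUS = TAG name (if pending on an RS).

c1: issue SUB r0<-Add1 | r0:Add1,r1:7,r2:8,r3:3
c2: issue ADD r1<-Add2 | r0:Add1,r1:Add2,r2:8,r3:3
c3: CDB Add1=4; issue SUB r3<-Add1 | r0:4,r1:Add2,r2:8,r3:Add1
c4: CDB Add2=14; issue ADD r1<-Add2 | r0:4,r1:Add2,r2:8,r3:Add1
c5: CDB Add1=-1; issue SUB r2<-Add1 | r0:4,r1:Add2,r2:Add1,r3:-1
c6: issue SUB r1<-Add3 | r0:4,r1:Add3,r2:Add1,r3:-1

STATUS = TAG Add3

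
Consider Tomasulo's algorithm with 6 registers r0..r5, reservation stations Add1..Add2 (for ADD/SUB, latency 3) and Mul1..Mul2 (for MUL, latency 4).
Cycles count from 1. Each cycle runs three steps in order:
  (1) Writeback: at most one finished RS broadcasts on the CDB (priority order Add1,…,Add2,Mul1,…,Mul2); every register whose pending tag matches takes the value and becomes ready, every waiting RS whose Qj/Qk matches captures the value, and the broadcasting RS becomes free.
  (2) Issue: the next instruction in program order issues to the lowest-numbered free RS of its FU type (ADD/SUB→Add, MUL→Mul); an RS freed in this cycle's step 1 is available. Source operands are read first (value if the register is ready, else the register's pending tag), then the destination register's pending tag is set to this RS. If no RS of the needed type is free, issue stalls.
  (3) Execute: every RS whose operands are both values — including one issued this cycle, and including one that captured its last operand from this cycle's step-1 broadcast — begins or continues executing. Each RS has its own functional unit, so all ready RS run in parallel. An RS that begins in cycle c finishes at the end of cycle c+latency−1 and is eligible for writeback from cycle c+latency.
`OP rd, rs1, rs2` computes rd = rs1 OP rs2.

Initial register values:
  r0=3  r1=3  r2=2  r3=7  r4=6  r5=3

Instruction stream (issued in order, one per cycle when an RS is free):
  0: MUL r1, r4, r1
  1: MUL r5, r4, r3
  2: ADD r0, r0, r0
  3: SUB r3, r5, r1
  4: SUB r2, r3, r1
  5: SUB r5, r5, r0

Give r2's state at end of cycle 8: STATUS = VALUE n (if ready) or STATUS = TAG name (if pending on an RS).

  c1: issue MUL r1<-Mul1  regs: r0:3,r1:Mul1,r2:2,r3:7,r4:6,r5:3
  c2: issue MUL r5<-Mul2  regs: r0:3,r1:Mul1,r2:2,r3:7,r4:6,r5:Mul2
  c3: issue ADD r0<-Add1  regs: r0:Add1,r1:Mul1,r2:2,r3:7,r4:6,r5:Mul2
  c4: issue SUB r3<-Add2  regs: r0:Add1,r1:Mul1,r2:2,r3:Add2,r4:6,r5:Mul2
  c5: CDB Mul1=18; stall  regs: r0:Add1,r1:18,r2:2,r3:Add2,r4:6,r5:Mul2
  c6: CDB Add1=6; issue SUB r2<-Add1  regs: r0:6,r1:18,r2:Add1,r3:Add2,r4:6,r5:Mul2
  c7: CDB Mul2=42; stall  regs: r0:6,r1:18,r2:Add1,r3:Add2,r4:6,r5:42
  c8: stall  regs: r0:6,r1:18,r2:Add1,r3:Add2,r4:6,r5:42

STATUS = TAG Add1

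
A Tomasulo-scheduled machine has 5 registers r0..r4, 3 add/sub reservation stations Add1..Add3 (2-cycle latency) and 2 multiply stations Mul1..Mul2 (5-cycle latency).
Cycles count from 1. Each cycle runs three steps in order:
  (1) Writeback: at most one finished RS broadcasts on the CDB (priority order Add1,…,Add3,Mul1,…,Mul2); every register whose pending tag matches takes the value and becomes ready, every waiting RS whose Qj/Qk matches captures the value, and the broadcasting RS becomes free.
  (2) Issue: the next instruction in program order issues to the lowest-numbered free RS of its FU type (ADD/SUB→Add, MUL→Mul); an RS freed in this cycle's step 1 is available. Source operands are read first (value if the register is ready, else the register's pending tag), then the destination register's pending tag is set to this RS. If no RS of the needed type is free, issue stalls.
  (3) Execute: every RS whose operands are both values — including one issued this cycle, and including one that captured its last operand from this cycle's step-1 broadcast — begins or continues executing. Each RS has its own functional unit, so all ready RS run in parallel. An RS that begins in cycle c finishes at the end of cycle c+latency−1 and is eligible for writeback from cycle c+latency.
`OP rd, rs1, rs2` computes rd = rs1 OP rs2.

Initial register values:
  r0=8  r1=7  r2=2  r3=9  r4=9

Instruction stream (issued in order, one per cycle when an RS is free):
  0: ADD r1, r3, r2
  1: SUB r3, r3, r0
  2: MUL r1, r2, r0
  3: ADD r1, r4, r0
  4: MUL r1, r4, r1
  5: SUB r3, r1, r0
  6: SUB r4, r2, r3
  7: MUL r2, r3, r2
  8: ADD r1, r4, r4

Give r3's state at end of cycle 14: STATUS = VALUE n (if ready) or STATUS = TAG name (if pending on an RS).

c1: issue ADD r1<-Add1 | r0:8,r1:Add1,r2:2,r3:9,r4:9
c2: issue SUB r3<-Add2 | r0:8,r1:Add1,r2:2,r3:Add2,r4:9
c3: CDB Add1=11; issue MUL r1<-Mul1 | r0:8,r1:Mul1,r2:2,r3:Add2,r4:9
c4: CDB Add2=1; issue ADD r1<-Add1 | r0:8,r1:Add1,r2:2,r3:1,r4:9
c5: issue MUL r1<-Mul2 | r0:8,r1:Mul2,r2:2,r3:1,r4:9
c6: CDB Add1=17; issue SUB r3<-Add1 | r0:8,r1:Mul2,r2:2,r3:Add1,r4:9
c7: issue SUB r4<-Add2 | r0:8,r1:Mul2,r2:2,r3:Add1,r4:Add2
c8: CDB Mul1=16; issue MUL r2<-Mul1 | r0:8,r1:Mul2,r2:Mul1,r3:Add1,r4:Add2
c9: issue ADD r1<-Add3 | r0:8,r1:Add3,r2:Mul1,r3:Add1,r4:Add2
c10: - | r0:8,r1:Add3,r2:Mul1,r3:Add1,r4:Add2
c11: CDB Mul2=153 | r0:8,r1:Add3,r2:Mul1,r3:Add1,r4:Add2
c12: - | r0:8,r1:Add3,r2:Mul1,r3:Add1,r4:Add2
c13: CDB Add1=145 | r0:8,r1:Add3,r2:Mul1,r3:145,r4:Add2
c14: - | r0:8,r1:Add3,r2:Mul1,r3:145,r4:Add2

STATUS = VALUE 145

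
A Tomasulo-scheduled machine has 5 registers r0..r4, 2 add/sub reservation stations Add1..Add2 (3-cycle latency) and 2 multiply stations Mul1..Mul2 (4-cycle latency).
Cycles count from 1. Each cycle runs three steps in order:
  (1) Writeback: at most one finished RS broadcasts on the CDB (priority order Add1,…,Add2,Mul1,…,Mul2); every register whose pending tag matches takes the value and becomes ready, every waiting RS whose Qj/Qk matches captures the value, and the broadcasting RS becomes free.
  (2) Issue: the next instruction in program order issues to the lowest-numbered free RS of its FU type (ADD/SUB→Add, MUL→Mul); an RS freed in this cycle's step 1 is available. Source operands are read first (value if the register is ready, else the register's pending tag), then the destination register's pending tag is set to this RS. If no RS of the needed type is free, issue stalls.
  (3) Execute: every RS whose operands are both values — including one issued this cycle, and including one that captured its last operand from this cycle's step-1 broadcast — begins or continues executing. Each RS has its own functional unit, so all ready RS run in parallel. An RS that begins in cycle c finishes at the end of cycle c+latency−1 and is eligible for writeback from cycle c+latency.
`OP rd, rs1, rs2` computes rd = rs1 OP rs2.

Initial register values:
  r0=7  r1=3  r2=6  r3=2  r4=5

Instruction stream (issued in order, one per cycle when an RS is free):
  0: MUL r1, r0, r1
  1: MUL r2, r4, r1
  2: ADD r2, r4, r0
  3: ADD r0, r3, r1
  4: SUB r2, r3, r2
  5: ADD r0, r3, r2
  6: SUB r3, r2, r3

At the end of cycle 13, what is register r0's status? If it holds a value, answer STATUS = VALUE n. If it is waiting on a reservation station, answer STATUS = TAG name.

cycle 1: issue MUL r1<-Mul1 // r0:7,r1:Mul1,r2:6,r3:2,r4:5
cycle 2: issue MUL r2<-Mul2 // r0:7,r1:Mul1,r2:Mul2,r3:2,r4:5
cycle 3: issue ADD r2<-Add1 // r0:7,r1:Mul1,r2:Add1,r3:2,r4:5
cycle 4: issue ADD r0<-Add2 // r0:Add2,r1:Mul1,r2:Add1,r3:2,r4:5
cycle 5: CDB Mul1=21; stall // r0:Add2,r1:21,r2:Add1,r3:2,r4:5
cycle 6: CDB Add1=12; issue SUB r2<-Add1 // r0:Add2,r1:21,r2:Add1,r3:2,r4:5
cycle 7: stall // r0:Add2,r1:21,r2:Add1,r3:2,r4:5
cycle 8: CDB Add2=23; issue ADD r0<-Add2 // r0:Add2,r1:21,r2:Add1,r3:2,r4:5
cycle 9: CDB Add1=-10; issue SUB r3<-Add1 // r0:Add2,r1:21,r2:-10,r3:Add1,r4:5
cycle 10: CDB Mul2=105 // r0:Add2,r1:21,r2:-10,r3:Add1,r4:5
cycle 11: - // r0:Add2,r1:21,r2:-10,r3:Add1,r4:5
cycle 12: CDB Add1=-12 // r0:Add2,r1:21,r2:-10,r3:-12,r4:5
cycle 13: CDB Add2=-8 // r0:-8,r1:21,r2:-10,r3:-12,r4:5

STATUS = VALUE -8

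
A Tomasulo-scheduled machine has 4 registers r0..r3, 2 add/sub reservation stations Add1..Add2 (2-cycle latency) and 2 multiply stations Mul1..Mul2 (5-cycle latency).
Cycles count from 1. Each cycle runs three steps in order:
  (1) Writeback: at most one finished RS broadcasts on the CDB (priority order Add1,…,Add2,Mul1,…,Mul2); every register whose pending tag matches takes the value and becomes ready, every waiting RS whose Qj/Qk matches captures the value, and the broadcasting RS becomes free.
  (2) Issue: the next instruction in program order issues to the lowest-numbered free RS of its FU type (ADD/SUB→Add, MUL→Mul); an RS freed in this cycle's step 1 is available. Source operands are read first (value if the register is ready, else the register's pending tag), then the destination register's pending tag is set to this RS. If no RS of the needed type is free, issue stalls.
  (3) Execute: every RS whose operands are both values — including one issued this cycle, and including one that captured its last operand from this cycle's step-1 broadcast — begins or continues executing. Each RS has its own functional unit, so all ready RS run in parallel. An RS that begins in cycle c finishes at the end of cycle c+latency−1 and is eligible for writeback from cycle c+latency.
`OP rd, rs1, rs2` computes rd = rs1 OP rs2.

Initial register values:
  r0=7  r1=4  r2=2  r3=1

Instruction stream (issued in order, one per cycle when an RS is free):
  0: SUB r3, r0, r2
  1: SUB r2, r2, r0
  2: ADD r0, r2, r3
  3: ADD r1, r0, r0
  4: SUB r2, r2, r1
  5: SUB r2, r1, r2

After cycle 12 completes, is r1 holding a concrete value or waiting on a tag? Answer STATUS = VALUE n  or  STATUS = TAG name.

STATUS = VALUE 0

cycle 1: issue SUB r3<-Add1 // r0:7,r1:4,r2:2,r3:Add1
cycle 2: issue SUB r2<-Add2 // r0:7,r1:4,r2:Add2,r3:Add1
cycle 3: CDB Add1=5; issue ADD r0<-Add1 // r0:Add1,r1:4,r2:Add2,r3:5
cycle 4: CDB Add2=-5; issue ADD r1<-Add2 // r0:Add1,r1:Add2,r2:-5,r3:5
cycle 5: stall // r0:Add1,r1:Add2,r2:-5,r3:5
cycle 6: CDB Add1=0; issue SUB r2<-Add1 // r0:0,r1:Add2,r2:Add1,r3:5
cycle 7: stall // r0:0,r1:Add2,r2:Add1,r3:5
cycle 8: CDB Add2=0; issue SUB r2<-Add2 // r0:0,r1:0,r2:Add2,r3:5
cycle 9: - // r0:0,r1:0,r2:Add2,r3:5
cycle 10: CDB Add1=-5 // r0:0,r1:0,r2:Add2,r3:5
cycle 11: - // r0:0,r1:0,r2:Add2,r3:5
cycle 12: CDB Add2=5 // r0:0,r1:0,r2:5,r3:5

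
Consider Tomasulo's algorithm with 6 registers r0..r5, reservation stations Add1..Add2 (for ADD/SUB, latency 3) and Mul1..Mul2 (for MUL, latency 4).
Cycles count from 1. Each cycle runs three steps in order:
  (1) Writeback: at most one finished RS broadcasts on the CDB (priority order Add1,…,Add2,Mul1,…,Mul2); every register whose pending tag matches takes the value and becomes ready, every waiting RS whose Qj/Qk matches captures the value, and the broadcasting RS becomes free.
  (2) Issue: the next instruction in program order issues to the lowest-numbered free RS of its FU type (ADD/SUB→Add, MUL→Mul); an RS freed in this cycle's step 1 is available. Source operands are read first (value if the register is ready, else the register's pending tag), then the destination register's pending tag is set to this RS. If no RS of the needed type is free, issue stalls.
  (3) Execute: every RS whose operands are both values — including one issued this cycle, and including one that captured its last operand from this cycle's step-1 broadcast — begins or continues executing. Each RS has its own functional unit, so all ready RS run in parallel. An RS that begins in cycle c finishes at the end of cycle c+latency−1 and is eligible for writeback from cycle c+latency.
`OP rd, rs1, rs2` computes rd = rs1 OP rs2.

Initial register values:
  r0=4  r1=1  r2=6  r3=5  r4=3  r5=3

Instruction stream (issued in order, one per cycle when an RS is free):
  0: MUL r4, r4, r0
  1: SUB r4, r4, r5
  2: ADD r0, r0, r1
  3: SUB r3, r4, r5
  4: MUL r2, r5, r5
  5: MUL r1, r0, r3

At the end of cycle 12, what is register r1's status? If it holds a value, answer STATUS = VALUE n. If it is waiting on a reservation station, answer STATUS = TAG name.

STATUS = TAG Mul2

  c1: issue MUL r4<-Mul1  regs: r0:4,r1:1,r2:6,r3:5,r4:Mul1,r5:3
  c2: issue SUB r4<-Add1  regs: r0:4,r1:1,r2:6,r3:5,r4:Add1,r5:3
  c3: issue ADD r0<-Add2  regs: r0:Add2,r1:1,r2:6,r3:5,r4:Add1,r5:3
  c4: stall  regs: r0:Add2,r1:1,r2:6,r3:5,r4:Add1,r5:3
  c5: CDB Mul1=12; stall  regs: r0:Add2,r1:1,r2:6,r3:5,r4:Add1,r5:3
  c6: CDB Add2=5; issue SUB r3<-Add2  regs: r0:5,r1:1,r2:6,r3:Add2,r4:Add1,r5:3
  c7: issue MUL r2<-Mul1  regs: r0:5,r1:1,r2:Mul1,r3:Add2,r4:Add1,r5:3
  c8: CDB Add1=9; issue MUL r1<-Mul2  regs: r0:5,r1:Mul2,r2:Mul1,r3:Add2,r4:9,r5:3
  c9: -  regs: r0:5,r1:Mul2,r2:Mul1,r3:Add2,r4:9,r5:3
  c10: -  regs: r0:5,r1:Mul2,r2:Mul1,r3:Add2,r4:9,r5:3
  c11: CDB Add2=6  regs: r0:5,r1:Mul2,r2:Mul1,r3:6,r4:9,r5:3
  c12: CDB Mul1=9  regs: r0:5,r1:Mul2,r2:9,r3:6,r4:9,r5:3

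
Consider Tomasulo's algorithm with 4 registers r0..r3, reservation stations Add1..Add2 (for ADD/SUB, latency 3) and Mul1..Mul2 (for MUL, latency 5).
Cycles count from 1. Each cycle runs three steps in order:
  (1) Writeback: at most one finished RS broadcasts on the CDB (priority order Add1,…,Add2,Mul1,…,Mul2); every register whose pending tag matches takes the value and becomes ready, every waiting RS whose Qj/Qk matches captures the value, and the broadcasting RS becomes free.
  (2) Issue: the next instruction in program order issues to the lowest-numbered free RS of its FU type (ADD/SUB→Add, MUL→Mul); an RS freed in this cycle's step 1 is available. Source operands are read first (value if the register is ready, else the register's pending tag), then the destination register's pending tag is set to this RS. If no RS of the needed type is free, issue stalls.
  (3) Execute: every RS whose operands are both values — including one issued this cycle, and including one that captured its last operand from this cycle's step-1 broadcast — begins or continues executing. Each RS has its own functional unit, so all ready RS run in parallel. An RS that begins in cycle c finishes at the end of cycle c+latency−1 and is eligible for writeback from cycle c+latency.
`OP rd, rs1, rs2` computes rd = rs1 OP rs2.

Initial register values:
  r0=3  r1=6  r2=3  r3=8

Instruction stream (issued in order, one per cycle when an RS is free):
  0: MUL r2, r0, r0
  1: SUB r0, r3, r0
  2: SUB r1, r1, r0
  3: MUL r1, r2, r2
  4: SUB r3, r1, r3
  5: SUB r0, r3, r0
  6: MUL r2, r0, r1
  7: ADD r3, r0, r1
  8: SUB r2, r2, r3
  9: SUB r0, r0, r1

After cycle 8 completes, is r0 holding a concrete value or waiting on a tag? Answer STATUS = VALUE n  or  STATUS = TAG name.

STATUS = TAG Add2

c1: issue MUL r2<-Mul1 | r0:3,r1:6,r2:Mul1,r3:8
c2: issue SUB r0<-Add1 | r0:Add1,r1:6,r2:Mul1,r3:8
c3: issue SUB r1<-Add2 | r0:Add1,r1:Add2,r2:Mul1,r3:8
c4: issue MUL r1<-Mul2 | r0:Add1,r1:Mul2,r2:Mul1,r3:8
c5: CDB Add1=5; issue SUB r3<-Add1 | r0:5,r1:Mul2,r2:Mul1,r3:Add1
c6: CDB Mul1=9; stall | r0:5,r1:Mul2,r2:9,r3:Add1
c7: stall | r0:5,r1:Mul2,r2:9,r3:Add1
c8: CDB Add2=1; issue SUB r0<-Add2 | r0:Add2,r1:Mul2,r2:9,r3:Add1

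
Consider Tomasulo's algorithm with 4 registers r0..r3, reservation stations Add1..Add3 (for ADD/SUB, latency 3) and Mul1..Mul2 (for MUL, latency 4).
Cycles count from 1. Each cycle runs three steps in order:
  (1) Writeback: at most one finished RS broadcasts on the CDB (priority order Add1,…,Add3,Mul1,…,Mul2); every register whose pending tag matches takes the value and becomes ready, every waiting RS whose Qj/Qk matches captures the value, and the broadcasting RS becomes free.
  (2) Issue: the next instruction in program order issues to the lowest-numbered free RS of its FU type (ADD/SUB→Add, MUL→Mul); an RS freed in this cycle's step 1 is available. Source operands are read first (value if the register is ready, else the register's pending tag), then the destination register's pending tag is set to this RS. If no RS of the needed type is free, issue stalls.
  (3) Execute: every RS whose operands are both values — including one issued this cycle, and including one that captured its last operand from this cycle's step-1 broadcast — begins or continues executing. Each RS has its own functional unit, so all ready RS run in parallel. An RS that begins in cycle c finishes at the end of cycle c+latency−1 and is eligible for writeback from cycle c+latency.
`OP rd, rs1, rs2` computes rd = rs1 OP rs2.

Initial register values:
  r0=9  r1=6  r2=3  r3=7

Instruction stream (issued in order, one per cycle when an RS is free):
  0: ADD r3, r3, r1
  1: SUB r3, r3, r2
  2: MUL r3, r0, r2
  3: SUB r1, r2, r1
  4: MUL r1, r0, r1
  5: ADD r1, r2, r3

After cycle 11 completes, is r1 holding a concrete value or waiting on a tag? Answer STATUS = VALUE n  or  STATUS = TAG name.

c1: issue ADD r3<-Add1 | r0:9,r1:6,r2:3,r3:Add1
c2: issue SUB r3<-Add2 | r0:9,r1:6,r2:3,r3:Add2
c3: issue MUL r3<-Mul1 | r0:9,r1:6,r2:3,r3:Mul1
c4: CDB Add1=13; issue SUB r1<-Add1 | r0:9,r1:Add1,r2:3,r3:Mul1
c5: issue MUL r1<-Mul2 | r0:9,r1:Mul2,r2:3,r3:Mul1
c6: issue ADD r1<-Add3 | r0:9,r1:Add3,r2:3,r3:Mul1
c7: CDB Add1=-3 | r0:9,r1:Add3,r2:3,r3:Mul1
c8: CDB Add2=10 | r0:9,r1:Add3,r2:3,r3:Mul1
c9: CDB Mul1=27 | r0:9,r1:Add3,r2:3,r3:27
c10: - | r0:9,r1:Add3,r2:3,r3:27
c11: CDB Mul2=-27 | r0:9,r1:Add3,r2:3,r3:27

STATUS = TAG Add3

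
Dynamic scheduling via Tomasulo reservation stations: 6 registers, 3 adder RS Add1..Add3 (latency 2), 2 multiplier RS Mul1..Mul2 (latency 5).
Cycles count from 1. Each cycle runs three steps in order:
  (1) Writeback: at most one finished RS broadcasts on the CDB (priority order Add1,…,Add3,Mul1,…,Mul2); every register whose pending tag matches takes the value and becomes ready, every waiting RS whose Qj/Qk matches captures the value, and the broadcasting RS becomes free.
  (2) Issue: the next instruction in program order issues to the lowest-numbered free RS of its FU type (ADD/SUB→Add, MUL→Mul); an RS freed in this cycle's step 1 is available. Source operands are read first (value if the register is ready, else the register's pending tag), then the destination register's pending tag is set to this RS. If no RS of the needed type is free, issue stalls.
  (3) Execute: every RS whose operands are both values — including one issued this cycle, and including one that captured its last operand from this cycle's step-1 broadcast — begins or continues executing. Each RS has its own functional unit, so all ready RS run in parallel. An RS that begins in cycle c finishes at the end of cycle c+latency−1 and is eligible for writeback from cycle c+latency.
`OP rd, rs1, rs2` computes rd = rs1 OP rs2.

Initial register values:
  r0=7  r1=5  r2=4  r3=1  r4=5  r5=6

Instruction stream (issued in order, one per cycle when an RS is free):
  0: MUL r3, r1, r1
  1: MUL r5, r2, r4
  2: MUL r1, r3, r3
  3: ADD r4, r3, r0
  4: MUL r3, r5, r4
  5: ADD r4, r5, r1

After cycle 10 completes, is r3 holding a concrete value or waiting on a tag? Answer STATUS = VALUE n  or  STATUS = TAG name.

STATUS = TAG Mul2

c1: issue MUL r3<-Mul1 | r0:7,r1:5,r2:4,r3:Mul1,r4:5,r5:6
c2: issue MUL r5<-Mul2 | r0:7,r1:5,r2:4,r3:Mul1,r4:5,r5:Mul2
c3: stall | r0:7,r1:5,r2:4,r3:Mul1,r4:5,r5:Mul2
c4: stall | r0:7,r1:5,r2:4,r3:Mul1,r4:5,r5:Mul2
c5: stall | r0:7,r1:5,r2:4,r3:Mul1,r4:5,r5:Mul2
c6: CDB Mul1=25; issue MUL r1<-Mul1 | r0:7,r1:Mul1,r2:4,r3:25,r4:5,r5:Mul2
c7: CDB Mul2=20; issue ADD r4<-Add1 | r0:7,r1:Mul1,r2:4,r3:25,r4:Add1,r5:20
c8: issue MUL r3<-Mul2 | r0:7,r1:Mul1,r2:4,r3:Mul2,r4:Add1,r5:20
c9: CDB Add1=32; issue ADD r4<-Add1 | r0:7,r1:Mul1,r2:4,r3:Mul2,r4:Add1,r5:20
c10: - | r0:7,r1:Mul1,r2:4,r3:Mul2,r4:Add1,r5:20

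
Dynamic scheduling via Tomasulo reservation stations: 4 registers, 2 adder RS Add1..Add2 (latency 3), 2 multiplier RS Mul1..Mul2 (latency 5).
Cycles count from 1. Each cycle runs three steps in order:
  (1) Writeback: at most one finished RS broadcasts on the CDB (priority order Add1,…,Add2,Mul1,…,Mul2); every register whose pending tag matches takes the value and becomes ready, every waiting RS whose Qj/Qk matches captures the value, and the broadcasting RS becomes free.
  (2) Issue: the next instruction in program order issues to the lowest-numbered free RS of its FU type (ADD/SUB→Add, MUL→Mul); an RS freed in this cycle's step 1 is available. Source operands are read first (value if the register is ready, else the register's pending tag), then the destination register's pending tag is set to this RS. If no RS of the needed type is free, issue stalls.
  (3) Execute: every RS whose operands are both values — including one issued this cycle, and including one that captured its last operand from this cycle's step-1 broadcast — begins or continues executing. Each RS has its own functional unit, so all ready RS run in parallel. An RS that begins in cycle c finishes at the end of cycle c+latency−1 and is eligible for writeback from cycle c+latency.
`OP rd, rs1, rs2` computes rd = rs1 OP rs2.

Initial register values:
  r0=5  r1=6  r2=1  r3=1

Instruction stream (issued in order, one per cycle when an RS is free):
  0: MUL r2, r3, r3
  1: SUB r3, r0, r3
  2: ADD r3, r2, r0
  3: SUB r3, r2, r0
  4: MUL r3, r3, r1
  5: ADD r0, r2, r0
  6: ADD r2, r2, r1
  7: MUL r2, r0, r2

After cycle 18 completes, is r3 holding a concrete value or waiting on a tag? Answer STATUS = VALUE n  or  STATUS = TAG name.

STATUS = VALUE -24

  c1: issue MUL r2<-Mul1  regs: r0:5,r1:6,r2:Mul1,r3:1
  c2: issue SUB r3<-Add1  regs: r0:5,r1:6,r2:Mul1,r3:Add1
  c3: issue ADD r3<-Add2  regs: r0:5,r1:6,r2:Mul1,r3:Add2
  c4: stall  regs: r0:5,r1:6,r2:Mul1,r3:Add2
  c5: CDB Add1=4; issue SUB r3<-Add1  regs: r0:5,r1:6,r2:Mul1,r3:Add1
  c6: CDB Mul1=1; issue MUL r3<-Mul1  regs: r0:5,r1:6,r2:1,r3:Mul1
  c7: stall  regs: r0:5,r1:6,r2:1,r3:Mul1
  c8: stall  regs: r0:5,r1:6,r2:1,r3:Mul1
  c9: CDB Add1=-4; issue ADD r0<-Add1  regs: r0:Add1,r1:6,r2:1,r3:Mul1
  c10: CDB Add2=6; issue ADD r2<-Add2  regs: r0:Add1,r1:6,r2:Add2,r3:Mul1
  c11: issue MUL r2<-Mul2  regs: r0:Add1,r1:6,r2:Mul2,r3:Mul1
  c12: CDB Add1=6  regs: r0:6,r1:6,r2:Mul2,r3:Mul1
  c13: CDB Add2=7  regs: r0:6,r1:6,r2:Mul2,r3:Mul1
  c14: CDB Mul1=-24  regs: r0:6,r1:6,r2:Mul2,r3:-24
  c15: -  regs: r0:6,r1:6,r2:Mul2,r3:-24
  c16: -  regs: r0:6,r1:6,r2:Mul2,r3:-24
  c17: -  regs: r0:6,r1:6,r2:Mul2,r3:-24
  c18: CDB Mul2=42  regs: r0:6,r1:6,r2:42,r3:-24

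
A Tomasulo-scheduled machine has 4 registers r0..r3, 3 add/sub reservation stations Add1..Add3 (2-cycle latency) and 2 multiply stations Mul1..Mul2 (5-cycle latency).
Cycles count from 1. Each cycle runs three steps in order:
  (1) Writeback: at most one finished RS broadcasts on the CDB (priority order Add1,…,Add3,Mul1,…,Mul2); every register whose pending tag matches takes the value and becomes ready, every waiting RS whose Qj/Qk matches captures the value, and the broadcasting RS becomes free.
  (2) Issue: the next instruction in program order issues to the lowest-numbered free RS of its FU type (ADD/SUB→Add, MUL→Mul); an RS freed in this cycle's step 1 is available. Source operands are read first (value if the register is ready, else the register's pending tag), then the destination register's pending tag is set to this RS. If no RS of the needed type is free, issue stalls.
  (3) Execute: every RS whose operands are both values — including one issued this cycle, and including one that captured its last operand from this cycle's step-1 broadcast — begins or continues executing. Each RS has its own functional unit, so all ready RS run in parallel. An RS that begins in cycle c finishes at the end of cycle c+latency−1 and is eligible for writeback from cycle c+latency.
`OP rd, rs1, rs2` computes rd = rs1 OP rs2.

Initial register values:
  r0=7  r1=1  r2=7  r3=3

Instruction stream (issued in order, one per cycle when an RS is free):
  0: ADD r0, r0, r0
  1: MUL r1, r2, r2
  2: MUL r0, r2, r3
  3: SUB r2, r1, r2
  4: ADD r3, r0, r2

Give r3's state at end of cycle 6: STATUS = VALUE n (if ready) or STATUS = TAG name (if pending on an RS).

cycle 1: issue ADD r0<-Add1 // r0:Add1,r1:1,r2:7,r3:3
cycle 2: issue MUL r1<-Mul1 // r0:Add1,r1:Mul1,r2:7,r3:3
cycle 3: CDB Add1=14; issue MUL r0<-Mul2 // r0:Mul2,r1:Mul1,r2:7,r3:3
cycle 4: issue SUB r2<-Add1 // r0:Mul2,r1:Mul1,r2:Add1,r3:3
cycle 5: issue ADD r3<-Add2 // r0:Mul2,r1:Mul1,r2:Add1,r3:Add2
cycle 6: - // r0:Mul2,r1:Mul1,r2:Add1,r3:Add2

STATUS = TAG Add2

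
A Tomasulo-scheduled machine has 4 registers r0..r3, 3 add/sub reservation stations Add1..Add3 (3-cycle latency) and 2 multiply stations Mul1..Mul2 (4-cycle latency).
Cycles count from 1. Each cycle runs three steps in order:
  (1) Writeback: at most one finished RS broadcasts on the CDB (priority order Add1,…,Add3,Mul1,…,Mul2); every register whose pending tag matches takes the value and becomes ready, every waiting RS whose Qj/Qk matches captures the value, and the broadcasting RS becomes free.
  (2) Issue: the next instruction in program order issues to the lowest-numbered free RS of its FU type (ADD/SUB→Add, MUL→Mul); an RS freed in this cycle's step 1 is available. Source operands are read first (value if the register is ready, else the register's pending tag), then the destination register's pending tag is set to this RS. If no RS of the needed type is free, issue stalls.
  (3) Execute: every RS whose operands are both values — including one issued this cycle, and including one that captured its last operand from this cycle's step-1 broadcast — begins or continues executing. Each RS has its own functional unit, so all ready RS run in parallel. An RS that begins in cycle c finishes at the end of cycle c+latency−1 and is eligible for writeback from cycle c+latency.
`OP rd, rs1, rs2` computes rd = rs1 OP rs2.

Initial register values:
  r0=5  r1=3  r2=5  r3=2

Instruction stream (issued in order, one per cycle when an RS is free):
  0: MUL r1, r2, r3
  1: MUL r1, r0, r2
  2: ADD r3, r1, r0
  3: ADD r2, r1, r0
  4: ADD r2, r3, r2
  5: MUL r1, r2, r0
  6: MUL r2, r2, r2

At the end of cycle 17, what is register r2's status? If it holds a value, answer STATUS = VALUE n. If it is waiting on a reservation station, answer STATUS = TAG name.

STATUS = TAG Mul2

c1: issue MUL r1<-Mul1 | r0:5,r1:Mul1,r2:5,r3:2
c2: issue MUL r1<-Mul2 | r0:5,r1:Mul2,r2:5,r3:2
c3: issue ADD r3<-Add1 | r0:5,r1:Mul2,r2:5,r3:Add1
c4: issue ADD r2<-Add2 | r0:5,r1:Mul2,r2:Add2,r3:Add1
c5: CDB Mul1=10; issue ADD r2<-Add3 | r0:5,r1:Mul2,r2:Add3,r3:Add1
c6: CDB Mul2=25; issue MUL r1<-Mul1 | r0:5,r1:Mul1,r2:Add3,r3:Add1
c7: issue MUL r2<-Mul2 | r0:5,r1:Mul1,r2:Mul2,r3:Add1
c8: - | r0:5,r1:Mul1,r2:Mul2,r3:Add1
c9: CDB Add1=30 | r0:5,r1:Mul1,r2:Mul2,r3:30
c10: CDB Add2=30 | r0:5,r1:Mul1,r2:Mul2,r3:30
c11: - | r0:5,r1:Mul1,r2:Mul2,r3:30
c12: - | r0:5,r1:Mul1,r2:Mul2,r3:30
c13: CDB Add3=60 | r0:5,r1:Mul1,r2:Mul2,r3:30
c14: - | r0:5,r1:Mul1,r2:Mul2,r3:30
c15: - | r0:5,r1:Mul1,r2:Mul2,r3:30
c16: - | r0:5,r1:Mul1,r2:Mul2,r3:30
c17: CDB Mul1=300 | r0:5,r1:300,r2:Mul2,r3:30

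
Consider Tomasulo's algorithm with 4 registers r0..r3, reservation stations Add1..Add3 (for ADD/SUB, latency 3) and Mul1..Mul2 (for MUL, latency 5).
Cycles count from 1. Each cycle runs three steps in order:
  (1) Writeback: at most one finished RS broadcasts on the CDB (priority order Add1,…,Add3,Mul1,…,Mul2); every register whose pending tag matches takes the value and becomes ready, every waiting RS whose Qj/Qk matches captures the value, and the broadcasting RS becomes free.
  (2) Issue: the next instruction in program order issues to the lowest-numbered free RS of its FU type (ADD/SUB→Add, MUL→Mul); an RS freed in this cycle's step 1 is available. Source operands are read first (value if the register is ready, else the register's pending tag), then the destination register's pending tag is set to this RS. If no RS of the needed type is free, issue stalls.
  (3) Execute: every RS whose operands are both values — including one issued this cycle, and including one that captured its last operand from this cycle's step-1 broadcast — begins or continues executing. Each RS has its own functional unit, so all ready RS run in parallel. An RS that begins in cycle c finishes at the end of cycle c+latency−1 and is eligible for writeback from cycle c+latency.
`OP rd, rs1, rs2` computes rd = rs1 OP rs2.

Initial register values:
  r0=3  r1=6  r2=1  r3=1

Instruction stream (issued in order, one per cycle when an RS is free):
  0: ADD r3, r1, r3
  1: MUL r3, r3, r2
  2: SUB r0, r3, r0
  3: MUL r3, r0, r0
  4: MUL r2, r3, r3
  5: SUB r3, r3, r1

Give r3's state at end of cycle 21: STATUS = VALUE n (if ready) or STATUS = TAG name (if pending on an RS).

STATUS = VALUE 10

  c1: issue ADD r3<-Add1  regs: r0:3,r1:6,r2:1,r3:Add1
  c2: issue MUL r3<-Mul1  regs: r0:3,r1:6,r2:1,r3:Mul1
  c3: issue SUB r0<-Add2  regs: r0:Add2,r1:6,r2:1,r3:Mul1
  c4: CDB Add1=7; issue MUL r3<-Mul2  regs: r0:Add2,r1:6,r2:1,r3:Mul2
  c5: stall  regs: r0:Add2,r1:6,r2:1,r3:Mul2
  c6: stall  regs: r0:Add2,r1:6,r2:1,r3:Mul2
  c7: stall  regs: r0:Add2,r1:6,r2:1,r3:Mul2
  c8: stall  regs: r0:Add2,r1:6,r2:1,r3:Mul2
  c9: CDB Mul1=7; issue MUL r2<-Mul1  regs: r0:Add2,r1:6,r2:Mul1,r3:Mul2
  c10: issue SUB r3<-Add1  regs: r0:Add2,r1:6,r2:Mul1,r3:Add1
  c11: -  regs: r0:Add2,r1:6,r2:Mul1,r3:Add1
  c12: CDB Add2=4  regs: r0:4,r1:6,r2:Mul1,r3:Add1
  c13: -  regs: r0:4,r1:6,r2:Mul1,r3:Add1
  c14: -  regs: r0:4,r1:6,r2:Mul1,r3:Add1
  c15: -  regs: r0:4,r1:6,r2:Mul1,r3:Add1
  c16: -  regs: r0:4,r1:6,r2:Mul1,r3:Add1
  c17: CDB Mul2=16  regs: r0:4,r1:6,r2:Mul1,r3:Add1
  c18: -  regs: r0:4,r1:6,r2:Mul1,r3:Add1
  c19: -  regs: r0:4,r1:6,r2:Mul1,r3:Add1
  c20: CDB Add1=10  regs: r0:4,r1:6,r2:Mul1,r3:10
  c21: -  regs: r0:4,r1:6,r2:Mul1,r3:10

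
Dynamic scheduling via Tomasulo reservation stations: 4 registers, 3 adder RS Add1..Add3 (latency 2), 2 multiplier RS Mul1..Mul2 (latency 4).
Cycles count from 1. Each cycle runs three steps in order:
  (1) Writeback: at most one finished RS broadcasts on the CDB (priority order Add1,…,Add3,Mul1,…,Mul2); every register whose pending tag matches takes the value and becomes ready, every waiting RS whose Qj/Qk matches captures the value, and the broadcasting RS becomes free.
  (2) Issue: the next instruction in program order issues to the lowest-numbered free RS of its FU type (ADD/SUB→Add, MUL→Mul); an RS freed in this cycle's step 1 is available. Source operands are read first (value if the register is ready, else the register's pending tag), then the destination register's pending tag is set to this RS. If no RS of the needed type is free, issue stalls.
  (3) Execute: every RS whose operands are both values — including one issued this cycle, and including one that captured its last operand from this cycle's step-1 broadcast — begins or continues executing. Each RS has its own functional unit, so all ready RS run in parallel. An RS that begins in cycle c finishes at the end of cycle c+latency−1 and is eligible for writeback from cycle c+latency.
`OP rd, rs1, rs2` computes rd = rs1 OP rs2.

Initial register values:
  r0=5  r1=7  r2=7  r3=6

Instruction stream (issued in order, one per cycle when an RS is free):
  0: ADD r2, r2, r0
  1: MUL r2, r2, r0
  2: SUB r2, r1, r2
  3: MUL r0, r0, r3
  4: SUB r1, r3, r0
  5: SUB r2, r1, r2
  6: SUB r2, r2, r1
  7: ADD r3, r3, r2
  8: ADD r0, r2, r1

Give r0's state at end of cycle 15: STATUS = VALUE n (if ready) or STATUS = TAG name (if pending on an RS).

STATUS = TAG Add3

cycle 1: issue ADD r2<-Add1 // r0:5,r1:7,r2:Add1,r3:6
cycle 2: issue MUL r2<-Mul1 // r0:5,r1:7,r2:Mul1,r3:6
cycle 3: CDB Add1=12; issue SUB r2<-Add1 // r0:5,r1:7,r2:Add1,r3:6
cycle 4: issue MUL r0<-Mul2 // r0:Mul2,r1:7,r2:Add1,r3:6
cycle 5: issue SUB r1<-Add2 // r0:Mul2,r1:Add2,r2:Add1,r3:6
cycle 6: issue SUB r2<-Add3 // r0:Mul2,r1:Add2,r2:Add3,r3:6
cycle 7: CDB Mul1=60; stall // r0:Mul2,r1:Add2,r2:Add3,r3:6
cycle 8: CDB Mul2=30; stall // r0:30,r1:Add2,r2:Add3,r3:6
cycle 9: CDB Add1=-53; issue SUB r2<-Add1 // r0:30,r1:Add2,r2:Add1,r3:6
cycle 10: CDB Add2=-24; issue ADD r3<-Add2 // r0:30,r1:-24,r2:Add1,r3:Add2
cycle 11: stall // r0:30,r1:-24,r2:Add1,r3:Add2
cycle 12: CDB Add3=29; issue ADD r0<-Add3 // r0:Add3,r1:-24,r2:Add1,r3:Add2
cycle 13: - // r0:Add3,r1:-24,r2:Add1,r3:Add2
cycle 14: CDB Add1=53 // r0:Add3,r1:-24,r2:53,r3:Add2
cycle 15: - // r0:Add3,r1:-24,r2:53,r3:Add2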